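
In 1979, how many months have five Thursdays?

4

A month of length L has five Thursdays iff its first Thursday is on day ≤ L−28 (so day 1–3 in a 31-day month, 1–2 in a 30-day month, day 1 in a leap February).
Checking each month of 1979: Jan starts Mon (31d); Feb starts Thu (28d); Mar starts Thu (31d) ✓; Apr starts Sun (30d); May starts Tue (31d) ✓; Jun starts Fri (30d); Jul starts Sun (31d); Aug starts Wed (31d) ✓; Sep starts Sat (30d); Oct starts Mon (31d); Nov starts Thu (30d) ✓; Dec starts Sat (31d).
Five-Thursday months: March, May, August, November → 4.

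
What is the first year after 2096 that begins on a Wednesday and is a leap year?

2116

Jan 1 advances by 2 weekdays after a leap year and by 1 after a common year.
2096: Jan 1 is Sunday (leap).
2097: Tuesday
2098: Wednesday
2099: Thursday
2100: Friday
2101: Saturday
2102: Sunday
2103: Monday
2104: Tuesday (leap)
2105: Thursday
2106: Friday
2107: Saturday
2108: Sunday (leap)
2109: Tuesday
2110: Wednesday
2111: Thursday
2112: Friday (leap)
2113: Sunday
2114: Monday
2115: Tuesday
2116: Wednesday (leap)
2116 begins on a Wednesday and is a leap year.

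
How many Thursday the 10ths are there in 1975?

2

Check the 10th of each month of 1975: Jan 10: Fri, Feb 10: Mon, Mar 10: Mon, Apr 10: Thu, May 10: Sat, Jun 10: Tue, Jul 10: Thu, Aug 10: Sun, Sep 10: Wed, Oct 10: Fri, Nov 10: Mon, Dec 10: Wed.
Thursday occurs in April, July — 2 months.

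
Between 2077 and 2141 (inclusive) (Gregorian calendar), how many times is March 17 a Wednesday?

Track March 17's weekday year by year (advancing +1, or +2 across a Feb 29):
  2077: Wed ✓  2078: Thu (+1)  2079: Fri (+1)  2080: Sun (+2)  2081: Mon (+1)
  2082: Tue (+1)  2083: Wed (+1) ✓  2084: Fri (+2)  2085: Sat (+1)  2086: Sun (+1)
  2087: Mon (+1)  2088: Wed (+2) ✓  2089: Thu (+1)  2090: Fri (+1)  … (37 more years) …
  2128: Wed (+2) ✓  2129: Thu (+1)  2130: Fri (+1)  2131: Sat (+1)  2132: Mon (+2)
  2133: Tue (+1)  2134: Wed (+1) ✓  2135: Thu (+1)  2136: Sat (+2)  2137: Sun (+1)
  2138: Mon (+1)  2139: Tue (+1)  2140: Thu (+2)  2141: Fri (+1)
Wednesday years: 2077, 2083, 2088, 2094, 2100, 2106, 2117, 2123, 2128, 2134 — 10 in total.

10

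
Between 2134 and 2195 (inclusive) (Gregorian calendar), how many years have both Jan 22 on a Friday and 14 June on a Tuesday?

2

Check each year's weekday for Jan 22 and 14 June:
  2134: Fri/Mon  2135: Sat/Tue  2136: Sun/Thu  2137: Tue/Fri  2138: Wed/Sat  2139: Thu/Sun  2140: Fri/Tue ✓  2141: Sun/Wed  2142: Mon/Thu  2143: Tue/Fri  2144: Wed/Sun  2145: Fri/Mon  2146: Sat/Tue  2147: Sun/Wed  …(34 more)…  2182: Tue/Fri  2183: Wed/Sat  2184: Thu/Mon  2185: Sat/Tue  2186: Sun/Wed  2187: Mon/Thu  2188: Tue/Sat  2189: Thu/Sun  2190: Fri/Mon  2191: Sat/Tue  2192: Sun/Thu  2193: Tue/Fri  2194: Wed/Sat  2195: Thu/Sun
Both conditions hold in: 2140, 2168 — 2.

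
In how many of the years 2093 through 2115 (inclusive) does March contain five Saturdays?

March has 31 days; it has five Saturdays when Saturday falls among the first (month-length − 28) days — i.e. when March 1 is one of Saturday/Friday/Thursday.
March 1 by year: 2093:Sun 2094:Mon 2095:Tue 2096:Thu✓ 2097:Fri✓ 2098:Sat✓ 2099:Sun 2100:Mon 2101:Tue 2102:Wed 2103:Thu✓ 2104:Sat✓ 2105:Sun 2106:Mon 2107:Tue 2108:Thu✓ 2109:Fri✓ 2110:Sat✓ 2111:Sun 2112:Tue 2113:Wed 2114:Thu✓ 2115:Fri✓
Years with five Saturdays: 2096, 2097, 2098, 2103, 2104, 2108, 2109, 2110, 2114, 2115 → 10.

10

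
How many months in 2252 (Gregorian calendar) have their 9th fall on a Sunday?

Check the 9th of each month of 2252: Jan 9: Fri, Feb 9: Mon, Mar 9: Tue, Apr 9: Fri, May 9: Sun, Jun 9: Wed, Jul 9: Fri, Aug 9: Mon, Sep 9: Thu, Oct 9: Sat, Nov 9: Tue, Dec 9: Thu.
Sunday occurs in May — 1 month.

1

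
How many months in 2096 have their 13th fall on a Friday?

Check the 13th of each month of 2096: Jan 13: Fri, Feb 13: Mon, Mar 13: Tue, Apr 13: Fri, May 13: Sun, Jun 13: Wed, Jul 13: Fri, Aug 13: Mon, Sep 13: Thu, Oct 13: Sat, Nov 13: Tue, Dec 13: Thu.
Friday occurs in January, April, July — 3 months.

3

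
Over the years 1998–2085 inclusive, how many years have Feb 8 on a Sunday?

13

Track Feb 8's weekday year by year (advancing +1, or +2 across a Feb 29):
  1998: Sun ✓  1999: Mon (+1)  2000: Tue (+1)  2001: Thu (+2)  2002: Fri (+1)
  2003: Sat (+1)  2004: Sun (+1) ✓  2005: Tue (+2)  2006: Wed (+1)  2007: Thu (+1)
  2008: Fri (+1)  2009: Sun (+2) ✓  2010: Mon (+1)  2011: Tue (+1)  … (60 more years) …
  2072: Mon (+1)  2073: Wed (+2)  2074: Thu (+1)  2075: Fri (+1)  2076: Sat (+1)
  2077: Mon (+2)  2078: Tue (+1)  2079: Wed (+1)  2080: Thu (+1)  2081: Sat (+2)
  2082: Sun (+1) ✓  2083: Mon (+1)  2084: Tue (+1)  2085: Thu (+2)
Sunday years: 1998, 2004, 2009, 2015, 2026, 2032, 2037, 2043, 2054, 2060, 2065, 2071, 2082 — 13 in total.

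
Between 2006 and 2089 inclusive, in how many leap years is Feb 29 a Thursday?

3

Leap years in 2006–2089: 21 of them.
Feb 29 weekday advances by 5 (mod 7) from one leap year to the next four years later (or differs when a century non-leap intervenes).
Leap-day weekdays: 2008:Fri 2012:Wed 2016:Mon 2020:Sat 2024:Thu✓ 2028:Tue 2032:Sun 2036:Fri 2040:Wed 2044:Mon 2048:Sat 2052:Thu✓ 2056:Tue 2060:Sun 2064:Fri 2068:Wed 2072:Mon 2076:Sat 2080:Thu✓ 2084:Tue 2088:Sun
Thursday: 2024, 2052, 2080 → 3.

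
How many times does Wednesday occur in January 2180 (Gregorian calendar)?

January 2180 has 31 days and begins on Saturday.
The first Wednesday is January 5.
Wednesdays fall on 5, 12, 19, 26 — that's 4.

4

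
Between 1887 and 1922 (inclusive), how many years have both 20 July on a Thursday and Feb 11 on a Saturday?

Check each year's weekday for 20 July and Feb 11:
  1887: Wed/Fri  1888: Fri/Sat  1889: Sat/Mon  1890: Sun/Tue  1891: Mon/Wed  1892: Wed/Thu  1893: Thu/Sat ✓  1894: Fri/Sun  1895: Sat/Mon  1896: Mon/Tue  1897: Tue/Thu  1898: Wed/Fri  1899: Thu/Sat ✓  1900: Fri/Sun  …(8 more)…  1909: Tue/Thu  1910: Wed/Fri  1911: Thu/Sat ✓  1912: Sat/Sun  1913: Sun/Tue  1914: Mon/Wed  1915: Tue/Thu  1916: Thu/Fri  1917: Fri/Sun  1918: Sat/Mon  1919: Sun/Tue  1920: Tue/Wed  1921: Wed/Fri  1922: Thu/Sat ✓
Both conditions hold in: 1893, 1899, 1905, 1911, 1922 — 5.

5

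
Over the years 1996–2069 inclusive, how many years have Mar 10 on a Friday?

Track Mar 10's weekday year by year (advancing +1, or +2 across a Feb 29):
  1996: Sun  1997: Mon (+1)  1998: Tue (+1)  1999: Wed (+1)  2000: Fri (+2) ✓
  2001: Sat (+1)  2002: Sun (+1)  2003: Mon (+1)  2004: Wed (+2)  2005: Thu (+1)
  2006: Fri (+1) ✓  2007: Sat (+1)  2008: Mon (+2)  2009: Tue (+1)  … (46 more years) …
  2056: Fri (+2) ✓  2057: Sat (+1)  2058: Sun (+1)  2059: Mon (+1)  2060: Wed (+2)
  2061: Thu (+1)  2062: Fri (+1) ✓  2063: Sat (+1)  2064: Mon (+2)  2065: Tue (+1)
  2066: Wed (+1)  2067: Thu (+1)  2068: Sat (+2)  2069: Sun (+1)
Friday years: 2000, 2006, 2017, 2023, 2028, 2034, 2045, 2051, 2056, 2062 — 10 in total.

10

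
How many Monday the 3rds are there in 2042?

Check the 3rd of each month of 2042: Jan 3: Fri, Feb 3: Mon, Mar 3: Mon, Apr 3: Thu, May 3: Sat, Jun 3: Tue, Jul 3: Thu, Aug 3: Sun, Sep 3: Wed, Oct 3: Fri, Nov 3: Mon, Dec 3: Wed.
Monday occurs in February, March, November — 3 months.

3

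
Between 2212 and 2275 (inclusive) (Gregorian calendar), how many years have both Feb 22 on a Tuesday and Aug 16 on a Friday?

0

Check each year's weekday for Feb 22 and Aug 16:
  2212: Sat/Sun  2213: Mon/Mon  2214: Tue/Tue  2215: Wed/Wed  2216: Thu/Fri  2217: Sat/Sat  2218: Sun/Sun  2219: Mon/Mon  2220: Tue/Wed  2221: Thu/Thu  2222: Fri/Fri  2223: Sat/Sat  2224: Sun/Mon  2225: Tue/Tue  …(36 more)…  2262: Sat/Sat  2263: Sun/Sun  2264: Mon/Tue  2265: Wed/Wed  2266: Thu/Thu  2267: Fri/Fri  2268: Sat/Sun  2269: Mon/Mon  2270: Tue/Tue  2271: Wed/Wed  2272: Thu/Fri  2273: Sat/Sat  2274: Sun/Sun  2275: Mon/Mon
Both conditions hold in: no year — 0.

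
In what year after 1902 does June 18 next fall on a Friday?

1909

From one year to the next, a fixed date's weekday advances by 1, or by 2 when a Feb 29 lies between the two dates.
1902: June 18 is Wednesday.
1903: Thursday (+1)
1904: Saturday (+2)
1905: Sunday (+1)
1906: Monday (+1)
1907: Tuesday (+1)
1908: Thursday (+2)
1909: Friday (+1)
June 18 falls on a Friday in 1909.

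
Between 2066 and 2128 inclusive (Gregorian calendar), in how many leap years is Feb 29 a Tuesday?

2

Leap years in 2066–2128: 15 of them.
Feb 29 weekday advances by 5 (mod 7) from one leap year to the next four years later (or differs when a century non-leap intervenes).
Leap-day weekdays: 2068:Wed 2072:Mon 2076:Sat 2080:Thu 2084:Tue✓ 2088:Sun 2092:Fri 2096:Wed 2104:Fri 2108:Wed 2112:Mon 2116:Sat 2120:Thu 2124:Tue✓ 2128:Sun
Tuesday: 2084, 2124 → 2.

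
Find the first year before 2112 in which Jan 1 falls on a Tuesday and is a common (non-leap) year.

2109

Jan 1 advances by 2 weekdays after a leap year and by 1 after a common year.
2112: Jan 1 is Friday (leap).
2111: Thursday
2110: Wednesday
2109: Tuesday
2109 begins on a Tuesday and is a common year.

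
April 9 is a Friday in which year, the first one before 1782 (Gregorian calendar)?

1779

From one year to the next, a fixed date's weekday advances by 1, or by 2 when a Feb 29 lies between the two dates.
1782: April 9 is Tuesday.
1781: Monday (−1)
1780: Sunday (−1)
1779: Friday (−2)
April 9 falls on a Friday in 1779.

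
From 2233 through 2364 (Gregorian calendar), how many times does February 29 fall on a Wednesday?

Leap years in 2233–2364: 32 of them.
Feb 29 weekday advances by 5 (mod 7) from one leap year to the next four years later (or differs when a century non-leap intervenes).
Leap-day weekdays: 2236:Mon 2240:Sat 2244:Thu 2248:Tue 2252:Sun 2256:Fri 2260:Wed✓ 2264:Mon 2268:Sat 2272:Thu 2276:Tue 2280:Sun 2284:Fri …(6 more)… 2316:Tue 2320:Sun 2324:Fri 2328:Wed✓ 2332:Mon 2336:Sat 2340:Thu 2344:Tue 2348:Sun 2352:Fri 2356:Wed✓ 2360:Mon 2364:Sat
Wednesday: 2260, 2288, 2328, 2356 → 4.

4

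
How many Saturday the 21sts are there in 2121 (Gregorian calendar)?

Check the 21st of each month of 2121: Jan 21: Tue, Feb 21: Fri, Mar 21: Fri, Apr 21: Mon, May 21: Wed, Jun 21: Sat, Jul 21: Mon, Aug 21: Thu, Sep 21: Sun, Oct 21: Tue, Nov 21: Fri, Dec 21: Sun.
Saturday occurs in June — 1 month.

1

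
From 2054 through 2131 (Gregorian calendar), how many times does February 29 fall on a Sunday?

Leap years in 2054–2131: 18 of them.
Feb 29 weekday advances by 5 (mod 7) from one leap year to the next four years later (or differs when a century non-leap intervenes).
Leap-day weekdays: 2056:Tue 2060:Sun✓ 2064:Fri 2068:Wed 2072:Mon 2076:Sat 2080:Thu 2084:Tue 2088:Sun✓ 2092:Fri 2096:Wed 2104:Fri 2108:Wed 2112:Mon 2116:Sat 2120:Thu 2124:Tue 2128:Sun✓
Sunday: 2060, 2088, 2128 → 3.

3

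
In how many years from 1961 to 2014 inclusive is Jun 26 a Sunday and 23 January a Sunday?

Check each year's weekday for Jun 26 and 23 January:
  1961: Mon/Mon  1962: Tue/Tue  1963: Wed/Wed  1964: Fri/Thu  1965: Sat/Sat  1966: Sun/Sun ✓  1967: Mon/Mon  1968: Wed/Tue  1969: Thu/Thu  1970: Fri/Fri  1971: Sat/Sat  1972: Mon/Sun  1973: Tue/Tue  1974: Wed/Wed  …(26 more)…  2001: Tue/Tue  2002: Wed/Wed  2003: Thu/Thu  2004: Sat/Fri  2005: Sun/Sun ✓  2006: Mon/Mon  2007: Tue/Tue  2008: Thu/Wed  2009: Fri/Fri  2010: Sat/Sat  2011: Sun/Sun ✓  2012: Tue/Mon  2013: Wed/Wed  2014: Thu/Thu
Both conditions hold in: 1966, 1977, 1983, 1994, 2005, 2011 — 6.

6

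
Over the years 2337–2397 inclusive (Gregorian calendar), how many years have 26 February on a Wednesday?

Track 26 February's weekday year by year (advancing +1, or +2 across a Feb 29):
  2337: Fri  2338: Sat (+1)  2339: Sun (+1)  2340: Mon (+1)  2341: Wed (+2) ✓
  2342: Thu (+1)  2343: Fri (+1)  2344: Sat (+1)  2345: Mon (+2)  2346: Tue (+1)
  2347: Wed (+1) ✓  2348: Thu (+1)  2349: Sat (+2)  2350: Sun (+1)  … (33 more years) …
  2384: Sun (+1)  2385: Tue (+2)  2386: Wed (+1) ✓  2387: Thu (+1)  2388: Fri (+1)
  2389: Sun (+2)  2390: Mon (+1)  2391: Tue (+1)  2392: Wed (+1) ✓  2393: Fri (+2)
  2394: Sat (+1)  2395: Sun (+1)  2396: Mon (+1)  2397: Wed (+2) ✓
Wednesday years: 2341, 2347, 2358, 2364, 2369, 2375, 2386, 2392, 2397 — 9 in total.

9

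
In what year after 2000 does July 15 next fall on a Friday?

2005

From one year to the next, a fixed date's weekday advances by 1, or by 2 when a Feb 29 lies between the two dates.
2000: July 15 is Saturday.
2001: Sunday (+1)
2002: Monday (+1)
2003: Tuesday (+1)
2004: Thursday (+2)
2005: Friday (+1)
July 15 falls on a Friday in 2005.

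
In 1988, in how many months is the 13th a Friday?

1

Check the 13th of each month of 1988: Jan 13: Wed, Feb 13: Sat, Mar 13: Sun, Apr 13: Wed, May 13: Fri, Jun 13: Mon, Jul 13: Wed, Aug 13: Sat, Sep 13: Tue, Oct 13: Thu, Nov 13: Sun, Dec 13: Tue.
Friday occurs in May — 1 month.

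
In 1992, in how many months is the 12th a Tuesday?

1

Check the 12th of each month of 1992: Jan 12: Sun, Feb 12: Wed, Mar 12: Thu, Apr 12: Sun, May 12: Tue, Jun 12: Fri, Jul 12: Sun, Aug 12: Wed, Sep 12: Sat, Oct 12: Mon, Nov 12: Thu, Dec 12: Sat.
Tuesday occurs in May — 1 month.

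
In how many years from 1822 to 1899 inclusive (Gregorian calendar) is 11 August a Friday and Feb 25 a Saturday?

9

Check each year's weekday for 11 August and Feb 25:
  1822: Sun/Mon  1823: Mon/Tue  1824: Wed/Wed  1825: Thu/Fri  1826: Fri/Sat ✓  1827: Sat/Sun  1828: Mon/Mon  1829: Tue/Wed  1830: Wed/Thu  1831: Thu/Fri  1832: Sat/Sat  1833: Sun/Mon  1834: Mon/Tue  1835: Tue/Wed  …(50 more)…  1886: Wed/Thu  1887: Thu/Fri  1888: Sat/Sat  1889: Sun/Mon  1890: Mon/Tue  1891: Tue/Wed  1892: Thu/Thu  1893: Fri/Sat ✓  1894: Sat/Sun  1895: Sun/Mon  1896: Tue/Tue  1897: Wed/Thu  1898: Thu/Fri  1899: Fri/Sat ✓
Both conditions hold in: 1826, 1837, 1843, 1854, 1865, 1871, 1882, 1893, 1899 — 9.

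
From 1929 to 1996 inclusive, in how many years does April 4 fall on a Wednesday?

9

Track April 4's weekday year by year (advancing +1, or +2 across a Feb 29):
  1929: Thu  1930: Fri (+1)  1931: Sat (+1)  1932: Mon (+2)  1933: Tue (+1)
  1934: Wed (+1) ✓  1935: Thu (+1)  1936: Sat (+2)  1937: Sun (+1)  1938: Mon (+1)
  1939: Tue (+1)  1940: Thu (+2)  1941: Fri (+1)  1942: Sat (+1)  … (40 more years) …
  1983: Mon (+1)  1984: Wed (+2) ✓  1985: Thu (+1)  1986: Fri (+1)  1987: Sat (+1)
  1988: Mon (+2)  1989: Tue (+1)  1990: Wed (+1) ✓  1991: Thu (+1)  1992: Sat (+2)
  1993: Sun (+1)  1994: Mon (+1)  1995: Tue (+1)  1996: Thu (+2)
Wednesday years: 1934, 1945, 1951, 1956, 1962, 1973, 1979, 1984, 1990 — 9 in total.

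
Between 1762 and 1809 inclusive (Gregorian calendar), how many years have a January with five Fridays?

January has 31 days; it has five Fridays when Friday falls among the first (month-length − 28) days — i.e. when January 1 is one of Friday/Thursday/Wednesday.
January 1 by year: 1762:Fri✓ 1763:Sat 1764:Sun 1765:Tue 1766:Wed✓ 1767:Thu✓ 1768:Fri✓ 1769:Sun 1770:Mon 1771:Tue 1772:Wed✓ 1773:Fri✓ 1774:Sat 1775:Sun 1776:Mon …(18 more)… 1795:Thu✓ 1796:Fri✓ 1797:Sun 1798:Mon 1799:Tue 1800:Wed✓ 1801:Thu✓ 1802:Fri✓ 1803:Sat 1804:Sun 1805:Tue 1806:Wed✓ 1807:Thu✓ 1808:Fri✓ 1809:Sun
Years with five Fridays: 1762, 1766, 1767, 1768, 1772, 1773, 1777, 1778, 1779, 1783, 1784, 1789, 1790, 1794, 1795, 1796, 1800, 1801, 1802, 1806, 1807, 1808 → 22.

22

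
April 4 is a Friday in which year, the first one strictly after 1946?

From one year to the next, a fixed date's weekday advances by 1, or by 2 when a Feb 29 lies between the two dates.
1946: April 4 is Thursday.
1947: Friday (+1)
April 4 falls on a Friday in 1947.

1947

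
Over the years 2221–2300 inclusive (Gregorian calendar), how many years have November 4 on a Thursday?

11

Track November 4's weekday year by year (advancing +1, or +2 across a Feb 29):
  2221: Sun  2222: Mon (+1)  2223: Tue (+1)  2224: Thu (+2) ✓  2225: Fri (+1)
  2226: Sat (+1)  2227: Sun (+1)  2228: Tue (+2)  2229: Wed (+1)  2230: Thu (+1) ✓
  2231: Fri (+1)  2232: Sun (+2)  2233: Mon (+1)  2234: Tue (+1)  … (52 more years) …
  2287: Fri (+1)  2288: Sun (+2)  2289: Mon (+1)  2290: Tue (+1)  2291: Wed (+1)
  2292: Fri (+2)  2293: Sat (+1)  2294: Sun (+1)  2295: Mon (+1)  2296: Wed (+2)
  2297: Thu (+1) ✓  2298: Fri (+1)  2299: Sat (+1)  2300: Sun (+1)
Thursday years: 2224, 2230, 2241, 2247, 2252, 2258, 2269, 2275, 2280, 2286, 2297 — 11 in total.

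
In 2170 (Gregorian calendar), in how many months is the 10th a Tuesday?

Check the 10th of each month of 2170: Jan 10: Wed, Feb 10: Sat, Mar 10: Sat, Apr 10: Tue, May 10: Thu, Jun 10: Sun, Jul 10: Tue, Aug 10: Fri, Sep 10: Mon, Oct 10: Wed, Nov 10: Sat, Dec 10: Mon.
Tuesday occurs in April, July — 2 months.

2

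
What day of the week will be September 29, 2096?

Saturday

January 1, 2096 is a Sunday.
September 29 is day 273 of the year, i.e. 272 days after Jan 1.
272 mod 7 = 6, so advance 6 weekdays from Sunday: Saturday.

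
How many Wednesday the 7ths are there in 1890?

1

Check the 7th of each month of 1890: Jan 7: Tue, Feb 7: Fri, Mar 7: Fri, Apr 7: Mon, May 7: Wed, Jun 7: Sat, Jul 7: Mon, Aug 7: Thu, Sep 7: Sun, Oct 7: Tue, Nov 7: Fri, Dec 7: Sun.
Wednesday occurs in May — 1 month.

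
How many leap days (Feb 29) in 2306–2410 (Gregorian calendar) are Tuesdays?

Leap years in 2306–2410: 26 of them.
Feb 29 weekday advances by 5 (mod 7) from one leap year to the next four years later (or differs when a century non-leap intervenes).
Leap-day weekdays: 2308:Sat 2312:Thu 2316:Tue✓ 2320:Sun 2324:Fri 2328:Wed 2332:Mon 2336:Sat 2340:Thu 2344:Tue✓ 2348:Sun 2352:Fri 2356:Wed 2360:Mon 2364:Sat 2368:Thu 2372:Tue✓ 2376:Sun 2380:Fri 2384:Wed 2388:Mon 2392:Sat 2396:Thu 2400:Tue✓ 2404:Sun 2408:Fri
Tuesday: 2316, 2344, 2372, 2400 → 4.

4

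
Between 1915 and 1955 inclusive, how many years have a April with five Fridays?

13

April has 30 days; it has five Fridays when Friday falls among the first (month-length − 28) days — i.e. when April 1 is one of Friday/Thursday.
April 1 by year: 1915:Thu✓ 1916:Sat 1917:Sun 1918:Mon 1919:Tue 1920:Thu✓ 1921:Fri✓ 1922:Sat 1923:Sun 1924:Tue 1925:Wed 1926:Thu✓ 1927:Fri✓ 1928:Sun 1929:Mon …(11 more)… 1941:Tue 1942:Wed 1943:Thu✓ 1944:Sat 1945:Sun 1946:Mon 1947:Tue 1948:Thu✓ 1949:Fri✓ 1950:Sat 1951:Sun 1952:Tue 1953:Wed 1954:Thu✓ 1955:Fri✓
Years with five Fridays: 1915, 1920, 1921, 1926, 1927, 1932, 1937, 1938, 1943, 1948, 1949, 1954, 1955 → 13.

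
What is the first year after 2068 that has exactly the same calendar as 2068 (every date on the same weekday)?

Two years share a calendar iff Jan 1 falls on the same weekday and both are leap or both are common. 2068: Jan 1 is Sunday, leap year.
2069: Jan 1 Tuesday, common
2070: Jan 1 Wednesday, common
2071: Jan 1 Thursday, common
2072: Jan 1 Friday, leap
2073: Jan 1 Sunday, common
2074: Jan 1 Monday, common
2075: Jan 1 Tuesday, common
2076: Jan 1 Wednesday, leap
2077: Jan 1 Friday, common
2078: Jan 1 Saturday, common
2079: Jan 1 Sunday, common
2080: Jan 1 Monday, leap
2081: Jan 1 Wednesday, common
2082: Jan 1 Thursday, common
2083: Jan 1 Friday, common
2084: Jan 1 Saturday, leap
2085: Jan 1 Monday, common
2086: Jan 1 Tuesday, common
2087: Jan 1 Wednesday, common
2088: Jan 1 Thursday, leap
2089: Jan 1 Saturday, common
2090: Jan 1 Sunday, common
2091: Jan 1 Monday, common
2092: Jan 1 Tuesday, leap
2093: Jan 1 Thursday, common
2094: Jan 1 Friday, common
2095: Jan 1 Saturday, common
2096: Jan 1 Sunday, leap
2096 matches on both conditions.

2096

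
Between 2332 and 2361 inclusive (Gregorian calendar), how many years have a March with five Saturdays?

March has 31 days; it has five Saturdays when Saturday falls among the first (month-length − 28) days — i.e. when March 1 is one of Saturday/Friday/Thursday.
March 1 by year: 2332:Tue 2333:Wed 2334:Thu✓ 2335:Fri✓ 2336:Sun 2337:Mon 2338:Tue 2339:Wed 2340:Fri✓ 2341:Sat✓ 2342:Sun 2343:Mon 2344:Wed 2345:Thu✓ 2346:Fri✓ 2347:Sat✓ 2348:Mon 2349:Tue 2350:Wed 2351:Thu✓ 2352:Sat✓ 2353:Sun 2354:Mon 2355:Tue 2356:Thu✓ 2357:Fri✓ 2358:Sat✓ 2359:Sun 2360:Tue 2361:Wed
Years with five Saturdays: 2334, 2335, 2340, 2341, 2345, 2346, 2347, 2351, 2352, 2356, 2357, 2358 → 12.

12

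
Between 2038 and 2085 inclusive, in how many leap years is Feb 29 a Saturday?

2

Leap years in 2038–2085: 12 of them.
Feb 29 weekday advances by 5 (mod 7) from one leap year to the next four years later (or differs when a century non-leap intervenes).
Leap-day weekdays: 2040:Wed 2044:Mon 2048:Sat✓ 2052:Thu 2056:Tue 2060:Sun 2064:Fri 2068:Wed 2072:Mon 2076:Sat✓ 2080:Thu 2084:Tue
Saturday: 2048, 2076 → 2.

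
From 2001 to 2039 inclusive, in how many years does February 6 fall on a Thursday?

5

Track February 6's weekday year by year (advancing +1, or +2 across a Feb 29):
  2001: Tue  2002: Wed (+1)  2003: Thu (+1) ✓  2004: Fri (+1)  2005: Sun (+2)
  2006: Mon (+1)  2007: Tue (+1)  2008: Wed (+1)  2009: Fri (+2)  2010: Sat (+1)
  2011: Sun (+1)  2012: Mon (+1)  2013: Wed (+2)  2014: Thu (+1) ✓  … (11 more years) …
  2026: Fri (+1)  2027: Sat (+1)  2028: Sun (+1)  2029: Tue (+2)  2030: Wed (+1)
  2031: Thu (+1) ✓  2032: Fri (+1)  2033: Sun (+2)  2034: Mon (+1)  2035: Tue (+1)
  2036: Wed (+1)  2037: Fri (+2)  2038: Sat (+1)  2039: Sun (+1)
Thursday years: 2003, 2014, 2020, 2025, 2031 — 5 in total.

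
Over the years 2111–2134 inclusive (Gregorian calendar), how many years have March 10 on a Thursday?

3

Track March 10's weekday year by year (advancing +1, or +2 across a Feb 29):
  2111: Tue  2112: Thu (+2) ✓  2113: Fri (+1)  2114: Sat (+1)  2115: Sun (+1)
  2116: Tue (+2)  2117: Wed (+1)  2118: Thu (+1) ✓  2119: Fri (+1)  2120: Sun (+2)
  2121: Mon (+1)  2122: Tue (+1)  2123: Wed (+1)  2124: Fri (+2)  2125: Sat (+1)
  2126: Sun (+1)  2127: Mon (+1)  2128: Wed (+2)  2129: Thu (+1) ✓  2130: Fri (+1)
  2131: Sat (+1)  2132: Mon (+2)  2133: Tue (+1)  2134: Wed (+1)
Thursday years: 2112, 2118, 2129 — 3 in total.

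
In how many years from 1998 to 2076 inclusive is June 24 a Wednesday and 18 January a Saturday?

3

Check each year's weekday for June 24 and 18 January:
  1998: Wed/Sun  1999: Thu/Mon  2000: Sat/Tue  2001: Sun/Thu  2002: Mon/Fri  2003: Tue/Sat  2004: Thu/Sun  2005: Fri/Tue  2006: Sat/Wed  2007: Sun/Thu  2008: Tue/Fri  2009: Wed/Sun  2010: Thu/Mon  2011: Fri/Tue  …(51 more)…  2063: Sun/Thu  2064: Tue/Fri  2065: Wed/Sun  2066: Thu/Mon  2067: Fri/Tue  2068: Sun/Wed  2069: Mon/Fri  2070: Tue/Sat  2071: Wed/Sun  2072: Fri/Mon  2073: Sat/Wed  2074: Sun/Thu  2075: Mon/Fri  2076: Wed/Sat ✓
Both conditions hold in: 2020, 2048, 2076 — 3.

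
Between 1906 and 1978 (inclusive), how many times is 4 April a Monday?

Track 4 April's weekday year by year (advancing +1, or +2 across a Feb 29):
  1906: Wed  1907: Thu (+1)  1908: Sat (+2)  1909: Sun (+1)  1910: Mon (+1) ✓
  1911: Tue (+1)  1912: Thu (+2)  1913: Fri (+1)  1914: Sat (+1)  1915: Sun (+1)
  1916: Tue (+2)  1917: Wed (+1)  1918: Thu (+1)  1919: Fri (+1)  … (45 more years) …
  1965: Sun (+1)  1966: Mon (+1) ✓  1967: Tue (+1)  1968: Thu (+2)  1969: Fri (+1)
  1970: Sat (+1)  1971: Sun (+1)  1972: Tue (+2)  1973: Wed (+1)  1974: Thu (+1)
  1975: Fri (+1)  1976: Sun (+2)  1977: Mon (+1) ✓  1978: Tue (+1)
Monday years: 1910, 1921, 1927, 1932, 1938, 1949, 1955, 1960, 1966, 1977 — 10 in total.

10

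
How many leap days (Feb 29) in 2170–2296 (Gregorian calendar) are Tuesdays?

4

Leap years in 2170–2296: 31 of them.
Feb 29 weekday advances by 5 (mod 7) from one leap year to the next four years later (or differs when a century non-leap intervenes).
Leap-day weekdays: 2172:Sat 2176:Thu 2180:Tue✓ 2184:Sun 2188:Fri 2192:Wed 2196:Mon 2204:Wed 2208:Mon 2212:Sat 2216:Thu 2220:Tue✓ 2224:Sun …(5 more)… 2248:Tue✓ 2252:Sun 2256:Fri 2260:Wed 2264:Mon 2268:Sat 2272:Thu 2276:Tue✓ 2280:Sun 2284:Fri 2288:Wed 2292:Mon 2296:Sat
Tuesday: 2180, 2220, 2248, 2276 → 4.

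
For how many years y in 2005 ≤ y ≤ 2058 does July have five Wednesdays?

July has 31 days; it has five Wednesdays when Wednesday falls among the first (month-length − 28) days — i.e. when July 1 is one of Wednesday/Tuesday/Monday.
July 1 by year: 2005:Fri 2006:Sat 2007:Sun 2008:Tue✓ 2009:Wed✓ 2010:Thu 2011:Fri 2012:Sun 2013:Mon✓ 2014:Tue✓ 2015:Wed✓ 2016:Fri 2017:Sat 2018:Sun 2019:Mon✓ …(24 more)… 2044:Fri 2045:Sat 2046:Sun 2047:Mon✓ 2048:Wed✓ 2049:Thu 2050:Fri 2051:Sat 2052:Mon✓ 2053:Tue✓ 2054:Wed✓ 2055:Thu 2056:Sat 2057:Sun 2058:Mon✓
Years with five Wednesdays: 2008, 2009, 2013, 2014, 2015, 2019, 2020, 2024, 2025, 2026, 2030, 2031, 2036, 2037, 2041, 2042, 2043, 2047, 2048, 2052, 2053, 2054, 2058 → 23.

23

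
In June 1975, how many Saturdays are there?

4

June 1975 has 30 days and begins on Sunday.
The first Saturday is June 7.
Saturdays fall on 7, 14, 21, 28 — that's 4.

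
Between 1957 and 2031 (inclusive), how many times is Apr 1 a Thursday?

Track Apr 1's weekday year by year (advancing +1, or +2 across a Feb 29):
  1957: Mon  1958: Tue (+1)  1959: Wed (+1)  1960: Fri (+2)  1961: Sat (+1)
  1962: Sun (+1)  1963: Mon (+1)  1964: Wed (+2)  1965: Thu (+1) ✓  1966: Fri (+1)
  1967: Sat (+1)  1968: Mon (+2)  1969: Tue (+1)  1970: Wed (+1)  … (47 more years) …
  2018: Sun (+1)  2019: Mon (+1)  2020: Wed (+2)  2021: Thu (+1) ✓  2022: Fri (+1)
  2023: Sat (+1)  2024: Mon (+2)  2025: Tue (+1)  2026: Wed (+1)  2027: Thu (+1) ✓
  2028: Sat (+2)  2029: Sun (+1)  2030: Mon (+1)  2031: Tue (+1)
Thursday years: 1965, 1971, 1976, 1982, 1993, 1999, 2004, 2010, 2021, 2027 — 10 in total.

10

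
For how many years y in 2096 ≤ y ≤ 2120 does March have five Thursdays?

March has 31 days; it has five Thursdays when Thursday falls among the first (month-length − 28) days — i.e. when March 1 is one of Thursday/Wednesday/Tuesday.
March 1 by year: 2096:Thu✓ 2097:Fri 2098:Sat 2099:Sun 2100:Mon 2101:Tue✓ 2102:Wed✓ 2103:Thu✓ 2104:Sat 2105:Sun 2106:Mon 2107:Tue✓ 2108:Thu✓ 2109:Fri 2110:Sat 2111:Sun 2112:Tue✓ 2113:Wed✓ 2114:Thu✓ 2115:Fri 2116:Sun 2117:Mon 2118:Tue✓ 2119:Wed✓ 2120:Fri
Years with five Thursdays: 2096, 2101, 2102, 2103, 2107, 2108, 2112, 2113, 2114, 2118, 2119 → 11.

11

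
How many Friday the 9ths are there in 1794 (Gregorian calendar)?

Check the 9th of each month of 1794: Jan 9: Thu, Feb 9: Sun, Mar 9: Sun, Apr 9: Wed, May 9: Fri, Jun 9: Mon, Jul 9: Wed, Aug 9: Sat, Sep 9: Tue, Oct 9: Thu, Nov 9: Sun, Dec 9: Tue.
Friday occurs in May — 1 month.

1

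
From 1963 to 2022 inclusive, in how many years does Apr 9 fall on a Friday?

Track Apr 9's weekday year by year (advancing +1, or +2 across a Feb 29):
  1963: Tue  1964: Thu (+2)  1965: Fri (+1) ✓  1966: Sat (+1)  1967: Sun (+1)
  1968: Tue (+2)  1969: Wed (+1)  1970: Thu (+1)  1971: Fri (+1) ✓  1972: Sun (+2)
  1973: Mon (+1)  1974: Tue (+1)  1975: Wed (+1)  1976: Fri (+2) ✓  … (32 more years) …
  2009: Thu (+1)  2010: Fri (+1) ✓  2011: Sat (+1)  2012: Mon (+2)  2013: Tue (+1)
  2014: Wed (+1)  2015: Thu (+1)  2016: Sat (+2)  2017: Sun (+1)  2018: Mon (+1)
  2019: Tue (+1)  2020: Thu (+2)  2021: Fri (+1) ✓  2022: Sat (+1)
Friday years: 1965, 1971, 1976, 1982, 1993, 1999, 2004, 2010, 2021 — 9 in total.

9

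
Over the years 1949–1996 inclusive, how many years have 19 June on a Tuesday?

Track 19 June's weekday year by year (advancing +1, or +2 across a Feb 29):
  1949: Sun  1950: Mon (+1)  1951: Tue (+1) ✓  1952: Thu (+2)  1953: Fri (+1)
  1954: Sat (+1)  1955: Sun (+1)  1956: Tue (+2) ✓  1957: Wed (+1)  1958: Thu (+1)
  1959: Fri (+1)  1960: Sun (+2)  1961: Mon (+1)  1962: Tue (+1) ✓  … (20 more years) …
  1983: Sun (+1)  1984: Tue (+2) ✓  1985: Wed (+1)  1986: Thu (+1)  1987: Fri (+1)
  1988: Sun (+2)  1989: Mon (+1)  1990: Tue (+1) ✓  1991: Wed (+1)  1992: Fri (+2)
  1993: Sat (+1)  1994: Sun (+1)  1995: Mon (+1)  1996: Wed (+2)
Tuesday years: 1951, 1956, 1962, 1973, 1979, 1984, 1990 — 7 in total.

7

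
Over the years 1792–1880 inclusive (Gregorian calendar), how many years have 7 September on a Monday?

13

Track 7 September's weekday year by year (advancing +1, or +2 across a Feb 29):
  1792: Fri  1793: Sat (+1)  1794: Sun (+1)  1795: Mon (+1) ✓  1796: Wed (+2)
  1797: Thu (+1)  1798: Fri (+1)  1799: Sat (+1)  1800: Sun (+1)  1801: Mon (+1) ✓
  1802: Tue (+1)  1803: Wed (+1)  1804: Fri (+2)  1805: Sat (+1)  … (61 more years) …
  1867: Sat (+1)  1868: Mon (+2) ✓  1869: Tue (+1)  1870: Wed (+1)  1871: Thu (+1)
  1872: Sat (+2)  1873: Sun (+1)  1874: Mon (+1) ✓  1875: Tue (+1)  1876: Thu (+2)
  1877: Fri (+1)  1878: Sat (+1)  1879: Sun (+1)  1880: Tue (+2)
Monday years: 1795, 1801, 1807, 1812, 1818, 1829, 1835, 1840, 1846, 1857, 1863, 1868, 1874 — 13 in total.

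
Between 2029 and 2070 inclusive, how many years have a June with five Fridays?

June has 30 days; it has five Fridays when Friday falls among the first (month-length − 28) days — i.e. when June 1 is one of Friday/Thursday.
June 1 by year: 2029:Fri✓ 2030:Sat 2031:Sun 2032:Tue 2033:Wed 2034:Thu✓ 2035:Fri✓ 2036:Sun 2037:Mon 2038:Tue 2039:Wed 2040:Fri✓ 2041:Sat 2042:Sun 2043:Mon …(12 more)… 2056:Thu✓ 2057:Fri✓ 2058:Sat 2059:Sun 2060:Tue 2061:Wed 2062:Thu✓ 2063:Fri✓ 2064:Sun 2065:Mon 2066:Tue 2067:Wed 2068:Fri✓ 2069:Sat 2070:Sun
Years with five Fridays: 2029, 2034, 2035, 2040, 2045, 2046, 2051, 2056, 2057, 2062, 2063, 2068 → 12.

12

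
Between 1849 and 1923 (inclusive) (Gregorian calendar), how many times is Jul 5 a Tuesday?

11

Track Jul 5's weekday year by year (advancing +1, or +2 across a Feb 29):
  1849: Thu  1850: Fri (+1)  1851: Sat (+1)  1852: Mon (+2)  1853: Tue (+1) ✓
  1854: Wed (+1)  1855: Thu (+1)  1856: Sat (+2)  1857: Sun (+1)  1858: Mon (+1)
  1859: Tue (+1) ✓  1860: Thu (+2)  1861: Fri (+1)  1862: Sat (+1)  … (47 more years) …
  1910: Tue (+1) ✓  1911: Wed (+1)  1912: Fri (+2)  1913: Sat (+1)  1914: Sun (+1)
  1915: Mon (+1)  1916: Wed (+2)  1917: Thu (+1)  1918: Fri (+1)  1919: Sat (+1)
  1920: Mon (+2)  1921: Tue (+1) ✓  1922: Wed (+1)  1923: Thu (+1)
Tuesday years: 1853, 1859, 1864, 1870, 1881, 1887, 1892, 1898, 1904, 1910, 1921 — 11 in total.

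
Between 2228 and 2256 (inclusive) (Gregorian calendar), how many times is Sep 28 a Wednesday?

Track Sep 28's weekday year by year (advancing +1, or +2 across a Feb 29):
  2228: Sun  2229: Mon (+1)  2230: Tue (+1)  2231: Wed (+1) ✓  2232: Fri (+2)
  2233: Sat (+1)  2234: Sun (+1)  2235: Mon (+1)  2236: Wed (+2) ✓  2237: Thu (+1)
  2238: Fri (+1)  2239: Sat (+1)  2240: Mon (+2)  2241: Tue (+1)  2242: Wed (+1) ✓
  2243: Thu (+1)  2244: Sat (+2)  2245: Sun (+1)  2246: Mon (+1)  2247: Tue (+1)
  2248: Thu (+2)  2249: Fri (+1)  2250: Sat (+1)  2251: Sun (+1)  2252: Tue (+2)
  2253: Wed (+1) ✓  2254: Thu (+1)  2255: Fri (+1)  2256: Sun (+2)
Wednesday years: 2231, 2236, 2242, 2253 — 4 in total.

4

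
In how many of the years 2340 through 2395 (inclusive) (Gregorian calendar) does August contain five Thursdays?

24

August has 31 days; it has five Thursdays when Thursday falls among the first (month-length − 28) days — i.e. when August 1 is one of Thursday/Wednesday/Tuesday.
August 1 by year: 2340:Thu✓ 2341:Fri 2342:Sat 2343:Sun 2344:Tue✓ 2345:Wed✓ 2346:Thu✓ 2347:Fri 2348:Sun 2349:Mon 2350:Tue✓ 2351:Wed✓ 2352:Fri 2353:Sat 2354:Sun …(26 more)… 2381:Sat 2382:Sun 2383:Mon 2384:Wed✓ 2385:Thu✓ 2386:Fri 2387:Sat 2388:Mon 2389:Tue✓ 2390:Wed✓ 2391:Thu✓ 2392:Sat 2393:Sun 2394:Mon 2395:Tue✓
Years with five Thursdays: 2340, 2344, 2345, 2346, 2350, 2351, 2356, 2357, 2361, 2362, 2363, 2367, 2368, 2372, 2373, 2374, 2378, 2379, 2384, 2385, 2389, 2390, 2391, 2395 → 24.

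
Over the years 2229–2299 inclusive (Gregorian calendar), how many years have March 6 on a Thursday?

9

Track March 6's weekday year by year (advancing +1, or +2 across a Feb 29):
  2229: Fri  2230: Sat (+1)  2231: Sun (+1)  2232: Tue (+2)  2233: Wed (+1)
  2234: Thu (+1) ✓  2235: Fri (+1)  2236: Sun (+2)  2237: Mon (+1)  2238: Tue (+1)
  2239: Wed (+1)  2240: Fri (+2)  2241: Sat (+1)  2242: Sun (+1)  … (43 more years) …
  2286: Sat (+1)  2287: Sun (+1)  2288: Tue (+2)  2289: Wed (+1)  2290: Thu (+1) ✓
  2291: Fri (+1)  2292: Sun (+2)  2293: Mon (+1)  2294: Tue (+1)  2295: Wed (+1)
  2296: Fri (+2)  2297: Sat (+1)  2298: Sun (+1)  2299: Mon (+1)
Thursday years: 2234, 2245, 2251, 2256, 2262, 2273, 2279, 2284, 2290 — 9 in total.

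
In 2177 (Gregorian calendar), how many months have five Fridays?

A month of length L has five Fridays iff its first Friday is on day ≤ L−28 (so day 1–3 in a 31-day month, 1–2 in a 30-day month, day 1 in a leap February).
Checking each month of 2177: Jan starts Wed (31d) ✓; Feb starts Sat (28d); Mar starts Sat (31d); Apr starts Tue (30d); May starts Thu (31d) ✓; Jun starts Sun (30d); Jul starts Tue (31d); Aug starts Fri (31d) ✓; Sep starts Mon (30d); Oct starts Wed (31d) ✓; Nov starts Sat (30d); Dec starts Mon (31d).
Five-Friday months: January, May, August, October → 4.

4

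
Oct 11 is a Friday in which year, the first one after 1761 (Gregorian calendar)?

1765

From one year to the next, a fixed date's weekday advances by 1, or by 2 when a Feb 29 lies between the two dates.
1761: October 11 is Sunday.
1762: Monday (+1)
1763: Tuesday (+1)
1764: Thursday (+2)
1765: Friday (+1)
Oct 11 falls on a Friday in 1765.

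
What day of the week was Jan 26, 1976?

Monday

January 1, 1976 is a Thursday.
January 26 is day 26 of the year, i.e. 25 days after Jan 1.
25 mod 7 = 4, so advance 4 weekdays from Thursday: Monday.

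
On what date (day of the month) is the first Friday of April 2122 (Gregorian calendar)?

3

April 1, 2122 is a Wednesday, so the first Friday is the 3rd.
The first Friday is 3 + 0 = 3.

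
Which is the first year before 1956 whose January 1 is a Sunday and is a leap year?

Jan 1 advances by 2 weekdays after a leap year and by 1 after a common year.
1956: Jan 1 is Sunday (leap).
1955: Saturday
1954: Friday
1953: Thursday
1952: Tuesday (leap)
1951: Monday
1950: Sunday
1949: Saturday
1948: Thursday (leap)
1947: Wednesday
1946: Tuesday
1945: Monday
1944: Saturday (leap)
1943: Friday
1942: Thursday
1941: Wednesday
1940: Monday (leap)
1939: Sunday
1938: Saturday
1937: Friday
1936: Wednesday (leap)
1935: Tuesday
1934: Monday
1933: Sunday
1932: Friday (leap)
1931: Thursday
1930: Wednesday
1929: Tuesday
1928: Sunday (leap)
1928 begins on a Sunday and is a leap year.

1928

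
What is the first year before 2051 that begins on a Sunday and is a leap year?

Jan 1 advances by 2 weekdays after a leap year and by 1 after a common year.
2051: Jan 1 is Sunday.
2050: Saturday
2049: Friday
2048: Wednesday (leap)
2047: Tuesday
2046: Monday
2045: Sunday
2044: Friday (leap)
2043: Thursday
2042: Wednesday
2041: Tuesday
2040: Sunday (leap)
2040 begins on a Sunday and is a leap year.

2040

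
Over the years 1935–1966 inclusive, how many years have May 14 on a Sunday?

4

Track May 14's weekday year by year (advancing +1, or +2 across a Feb 29):
  1935: Tue  1936: Thu (+2)  1937: Fri (+1)  1938: Sat (+1)  1939: Sun (+1) ✓
  1940: Tue (+2)  1941: Wed (+1)  1942: Thu (+1)  1943: Fri (+1)  1944: Sun (+2) ✓
  1945: Mon (+1)  1946: Tue (+1)  1947: Wed (+1)  1948: Fri (+2)  … (4 more years) …
  1953: Thu (+1)  1954: Fri (+1)  1955: Sat (+1)  1956: Mon (+2)  1957: Tue (+1)
  1958: Wed (+1)  1959: Thu (+1)  1960: Sat (+2)  1961: Sun (+1) ✓  1962: Mon (+1)
  1963: Tue (+1)  1964: Thu (+2)  1965: Fri (+1)  1966: Sat (+1)
Sunday years: 1939, 1944, 1950, 1961 — 4 in total.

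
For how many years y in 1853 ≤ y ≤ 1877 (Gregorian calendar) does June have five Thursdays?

8

June has 30 days; it has five Thursdays when Thursday falls among the first (month-length − 28) days — i.e. when June 1 is one of Thursday/Wednesday.
June 1 by year: 1853:Wed✓ 1854:Thu✓ 1855:Fri 1856:Sun 1857:Mon 1858:Tue 1859:Wed✓ 1860:Fri 1861:Sat 1862:Sun 1863:Mon 1864:Wed✓ 1865:Thu✓ 1866:Fri 1867:Sat 1868:Mon 1869:Tue 1870:Wed✓ 1871:Thu✓ 1872:Sat 1873:Sun 1874:Mon 1875:Tue 1876:Thu✓ 1877:Fri
Years with five Thursdays: 1853, 1854, 1859, 1864, 1865, 1870, 1871, 1876 → 8.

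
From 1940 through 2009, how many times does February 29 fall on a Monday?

Leap years in 1940–2009: 18 of them.
Feb 29 weekday advances by 5 (mod 7) from one leap year to the next four years later (or differs when a century non-leap intervenes).
Leap-day weekdays: 1940:Thu 1944:Tue 1948:Sun 1952:Fri 1956:Wed 1960:Mon✓ 1964:Sat 1968:Thu 1972:Tue 1976:Sun 1980:Fri 1984:Wed 1988:Mon✓ 1992:Sat 1996:Thu 2000:Tue 2004:Sun 2008:Fri
Monday: 1960, 1988 → 2.

2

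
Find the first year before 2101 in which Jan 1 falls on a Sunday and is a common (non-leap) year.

2090

Jan 1 advances by 2 weekdays after a leap year and by 1 after a common year.
2101: Jan 1 is Saturday.
2100: Friday
2099: Thursday
2098: Wednesday
2097: Tuesday
2096: Sunday (leap)
2095: Saturday
2094: Friday
2093: Thursday
2092: Tuesday (leap)
2091: Monday
2090: Sunday
2090 begins on a Sunday and is a common year.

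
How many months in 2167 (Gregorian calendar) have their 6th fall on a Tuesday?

2

Check the 6th of each month of 2167: Jan 6: Tue, Feb 6: Fri, Mar 6: Fri, Apr 6: Mon, May 6: Wed, Jun 6: Sat, Jul 6: Mon, Aug 6: Thu, Sep 6: Sun, Oct 6: Tue, Nov 6: Fri, Dec 6: Sun.
Tuesday occurs in January, October — 2 months.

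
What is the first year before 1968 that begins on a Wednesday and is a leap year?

Jan 1 advances by 2 weekdays after a leap year and by 1 after a common year.
1968: Jan 1 is Monday (leap).
1967: Sunday
1966: Saturday
1965: Friday
1964: Wednesday (leap)
1964 begins on a Wednesday and is a leap year.

1964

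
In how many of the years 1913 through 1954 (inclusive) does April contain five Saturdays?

April has 30 days; it has five Saturdays when Saturday falls among the first (month-length − 28) days — i.e. when April 1 is one of Saturday/Friday.
April 1 by year: 1913:Tue 1914:Wed 1915:Thu 1916:Sat✓ 1917:Sun 1918:Mon 1919:Tue 1920:Thu 1921:Fri✓ 1922:Sat✓ 1923:Sun 1924:Tue 1925:Wed 1926:Thu 1927:Fri✓ …(12 more)… 1940:Mon 1941:Tue 1942:Wed 1943:Thu 1944:Sat✓ 1945:Sun 1946:Mon 1947:Tue 1948:Thu 1949:Fri✓ 1950:Sat✓ 1951:Sun 1952:Tue 1953:Wed 1954:Thu
Years with five Saturdays: 1916, 1921, 1922, 1927, 1932, 1933, 1938, 1939, 1944, 1949, 1950 → 11.

11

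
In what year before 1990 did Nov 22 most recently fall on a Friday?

1985

From one year to the next, a fixed date's weekday advances by 1, or by 2 when a Feb 29 lies between the two dates.
1990: November 22 is Thursday.
1989: Wednesday (−1)
1988: Tuesday (−1)
1987: Sunday (−2)
1986: Saturday (−1)
1985: Friday (−1)
Nov 22 falls on a Friday in 1985.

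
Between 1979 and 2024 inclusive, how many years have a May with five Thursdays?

20

May has 31 days; it has five Thursdays when Thursday falls among the first (month-length − 28) days — i.e. when May 1 is one of Thursday/Wednesday/Tuesday.
May 1 by year: 1979:Tue✓ 1980:Thu✓ 1981:Fri 1982:Sat 1983:Sun 1984:Tue✓ 1985:Wed✓ 1986:Thu✓ 1987:Fri 1988:Sun 1989:Mon 1990:Tue✓ 1991:Wed✓ 1992:Fri 1993:Sat …(16 more)… 2010:Sat 2011:Sun 2012:Tue✓ 2013:Wed✓ 2014:Thu✓ 2015:Fri 2016:Sun 2017:Mon 2018:Tue✓ 2019:Wed✓ 2020:Fri 2021:Sat 2022:Sun 2023:Mon 2024:Wed✓
Years with five Thursdays: 1979, 1980, 1984, 1985, 1986, 1990, 1991, 1996, 1997, 2001, 2002, 2003, 2007, 2008, 2012, 2013, 2014, 2018, 2019, 2024 → 20.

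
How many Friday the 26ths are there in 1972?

Check the 26th of each month of 1972: Jan 26: Wed, Feb 26: Sat, Mar 26: Sun, Apr 26: Wed, May 26: Fri, Jun 26: Mon, Jul 26: Wed, Aug 26: Sat, Sep 26: Tue, Oct 26: Thu, Nov 26: Sun, Dec 26: Tue.
Friday occurs in May — 1 month.

1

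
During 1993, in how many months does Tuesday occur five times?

4

A month of length L has five Tuesdays iff its first Tuesday is on day ≤ L−28 (so day 1–3 in a 31-day month, 1–2 in a 30-day month, day 1 in a leap February).
Checking each month of 1993: Jan starts Fri (31d); Feb starts Mon (28d); Mar starts Mon (31d) ✓; Apr starts Thu (30d); May starts Sat (31d); Jun starts Tue (30d) ✓; Jul starts Thu (31d); Aug starts Sun (31d) ✓; Sep starts Wed (30d); Oct starts Fri (31d); Nov starts Mon (30d) ✓; Dec starts Wed (31d).
Five-Tuesday months: March, June, August, November → 4.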